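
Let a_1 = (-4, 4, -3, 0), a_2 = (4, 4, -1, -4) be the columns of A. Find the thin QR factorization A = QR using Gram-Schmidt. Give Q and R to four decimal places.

Q = [[-0.6247, 0.6146], [0.6247, 0.5308], [-0.4685, -0.1117], [0.0000, -0.5727]], R = [[6.4031, 0.4685], [0.0000, 6.9843]]

e_1 = a_1/‖a_1‖ = (-4, 4, -3, 0)/6.4031 = (-0.6247, 0.6247, -0.4685, 0.0000).
r_{12} = e_1·a_2 = 0.4685.
u_2 = a_2 − 0.4685·e_1 = (4.2927, 3.7073, -0.7805, -4.0000).
‖u_2‖ = 6.9843, so e_2 = (0.6146, 0.5308, -0.1117, -0.5727).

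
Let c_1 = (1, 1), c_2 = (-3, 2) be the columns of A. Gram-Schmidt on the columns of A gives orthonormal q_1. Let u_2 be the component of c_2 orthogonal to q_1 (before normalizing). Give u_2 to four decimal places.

u_2 = (-2.5000, 2.5000)

c_1 = (1, 1); ‖c_1‖ = 1.4142, so q_1 = (0.7071, 0.7071).
q_1·c_2 = 0.7071·(-3) + 0.7071·2 = -0.7071.
u_2 = c_2 + 0.7071·q_1 = (-2.5000, 2.5000).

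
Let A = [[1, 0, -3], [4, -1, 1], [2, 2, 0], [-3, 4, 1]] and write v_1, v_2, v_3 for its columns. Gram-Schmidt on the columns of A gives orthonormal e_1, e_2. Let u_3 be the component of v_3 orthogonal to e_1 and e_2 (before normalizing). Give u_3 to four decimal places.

u_3 = (-2.9877, 1.1852, -0.2469, 0.4198)

v_1 = (1, 4, 2, -3); ‖v_1‖ = 5.4772, so e_1 = (0.1826, 0.7303, 0.3651, -0.5477).
e_1·v_2 = 0.1826·0 + 0.7303·(-1) + 0.3651·2 + (-0.5477)·4 = -2.1909.
u_2 = v_2 + 2.1909·e_1 = (0.4000, 0.6000, 2.8000, 2.8000).
‖u_2‖ = 4.0249, so e_2 = (0.0994, 0.1491, 0.6957, 0.6957).
e_1·v_3 = 0.1826·(-3) + 0.7303·1 + 0.3651·0 + (-0.5477)·1 = -0.3651; e_2·v_3 = 0.0994·(-3) + 0.1491·1 + 0.6957·0 + 0.6957·1 = 0.5466.
u_3 = v_3 + 0.3651·e_1 − 0.5466·e_2 = (-2.9877, 1.1852, -0.2469, 0.4198).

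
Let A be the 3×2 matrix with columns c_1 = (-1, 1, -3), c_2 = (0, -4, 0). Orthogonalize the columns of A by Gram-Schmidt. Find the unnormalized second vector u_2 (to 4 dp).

u_2 = (-0.3636, -3.6364, -1.0909)

e_1 = c_1/‖c_1‖ = (-1, 1, -3)/3.3166 = (-0.3015, 0.3015, -0.9045).
r_{12} = e_1·c_2 = -1.2060.
u_2 = c_2 + 1.2060·e_1 = (-0.3636, -3.6364, -1.0909).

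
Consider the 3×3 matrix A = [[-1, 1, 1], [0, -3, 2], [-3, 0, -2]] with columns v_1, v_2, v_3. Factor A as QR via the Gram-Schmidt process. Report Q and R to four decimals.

Q = [[-0.3162, 0.2860, 0.9045], [0.0000, -0.9535, 0.3015], [-0.9487, -0.0953, -0.3015]], R = [[3.1623, -0.3162, 1.5811], [0.0000, 3.1464, -1.4302], [0.0000, 0.0000, 2.1106]]

v_1 = (-1, 0, -3); ‖v_1‖ = 3.1623, so e_1 = (-0.3162, 0.0000, -0.9487).
e_1·v_2 = (-0.3162)·1 + 0.0000·(-3) + (-0.9487)·0 = -0.3162.
u_2 = v_2 + 0.3162·e_1 = (0.9000, -3.0000, -0.3000).
‖u_2‖ = 3.1464, so e_2 = (0.2860, -0.9535, -0.0953).
e_1·v_3 = (-0.3162)·1 + 0.0000·2 + (-0.9487)·(-2) = 1.5811; e_2·v_3 = 0.2860·1 + (-0.9535)·2 + (-0.0953)·(-2) = -1.4302.
u_3 = v_3 − 1.5811·e_1 + 1.4302·e_2 = (1.9091, 0.6364, -0.6364).
‖u_3‖ = 2.1106, so e_3 = (0.9045, 0.3015, -0.3015).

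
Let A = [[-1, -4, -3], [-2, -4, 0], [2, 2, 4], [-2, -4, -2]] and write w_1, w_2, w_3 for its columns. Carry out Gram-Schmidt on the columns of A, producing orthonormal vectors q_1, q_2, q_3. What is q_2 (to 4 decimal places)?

q_1 = w_1/‖w_1‖ = (-1, -2, 2, -2)/3.6056 = (-0.2774, -0.5547, 0.5547, -0.5547).
r_{12} = q_1·w_2 = 6.6564.
u_2 = w_2 − 6.6564·q_1 = (-2.1538, -0.3077, -1.6923, -0.3077).
‖u_2‖ = 2.7735, so q_2 = (-0.7766, -0.1109, -0.6102, -0.1109).

q_2 = (-0.7766, -0.1109, -0.6102, -0.1109)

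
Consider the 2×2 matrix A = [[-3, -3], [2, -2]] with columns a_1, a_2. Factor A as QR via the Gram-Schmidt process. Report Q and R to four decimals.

Q = [[-0.8321, -0.5547], [0.5547, -0.8321]], R = [[3.6056, 1.3868], [0.0000, 3.3282]]

a_1 = (-3, 2); ‖a_1‖ = 3.6056, so e_1 = (-0.8321, 0.5547).
e_1·a_2 = (-0.8321)·(-3) + 0.5547·(-2) = 1.3868.
u_2 = a_2 − 1.3868·e_1 = (-1.8462, -2.7692).
‖u_2‖ = 3.3282, so e_2 = (-0.5547, -0.8321).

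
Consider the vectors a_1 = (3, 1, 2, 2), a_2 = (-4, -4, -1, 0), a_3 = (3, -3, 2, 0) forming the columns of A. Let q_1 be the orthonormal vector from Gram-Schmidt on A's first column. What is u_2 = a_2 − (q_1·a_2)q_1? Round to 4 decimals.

u_2 = (-1.0000, -3.0000, 1.0000, 2.0000)

a_1 = (3, 1, 2, 2); ‖a_1‖ = 4.2426, so q_1 = (0.7071, 0.2357, 0.4714, 0.4714).
q_1·a_2 = 0.7071·(-4) + 0.2357·(-4) + 0.4714·(-1) + 0.4714·0 = -4.2426.
u_2 = a_2 + 4.2426·q_1 = (-1.0000, -3.0000, 1.0000, 2.0000).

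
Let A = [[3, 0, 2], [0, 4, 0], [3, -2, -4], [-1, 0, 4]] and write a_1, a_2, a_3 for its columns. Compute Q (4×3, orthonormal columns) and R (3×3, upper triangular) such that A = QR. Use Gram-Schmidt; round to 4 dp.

Q = [[0.6882, 0.2226, 0.6129], [0.0000, 0.9401, -0.1972], [0.6882, -0.2474, -0.3943], [-0.2294, -0.0742, 0.6558]], R = [[4.3589, -1.3765, -2.2942], [0.0000, 4.2550, 1.1380], [0.0000, 0.0000, 5.4260]]

e_1 = a_1/‖a_1‖ = (3, 0, 3, -1)/4.3589 = (0.6882, 0.0000, 0.6882, -0.2294).
r_{12} = e_1·a_2 = -1.3765.
u_2 = a_2 + 1.3765·e_1 = (0.9474, 4.0000, -1.0526, -0.3158).
‖u_2‖ = 4.2550, so e_2 = (0.2226, 0.9401, -0.2474, -0.0742).
r_{13} = e_1·a_3 = -2.2942; r_{23} = e_2·a_3 = 1.1380.
u_3 = a_3 + 2.2942·e_1 − 1.1380·e_2 = (3.3256, -1.0698, -2.1395, 3.5581).
‖u_3‖ = 5.4260, so e_3 = (0.6129, -0.1972, -0.3943, 0.6558).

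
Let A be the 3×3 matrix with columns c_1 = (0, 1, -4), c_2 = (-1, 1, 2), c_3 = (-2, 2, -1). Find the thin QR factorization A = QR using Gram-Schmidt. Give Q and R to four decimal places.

Q = [[0.0000, -0.5664, -0.8242], [0.2425, 0.7996, -0.5494], [-0.9701, 0.1999, -0.1374]], R = [[4.1231, -1.6977, 1.4552], [0.0000, 1.7657, 2.5319], [0.0000, 0.0000, 0.6868]]

e_1 = c_1/‖c_1‖ = (0, 1, -4)/4.1231 = (0.0000, 0.2425, -0.9701).
r_{12} = e_1·c_2 = -1.6977.
u_2 = c_2 + 1.6977·e_1 = (-1.0000, 1.4118, 0.3529).
‖u_2‖ = 1.7657, so e_2 = (-0.5664, 0.7996, 0.1999).
r_{13} = e_1·c_3 = 1.4552; r_{23} = e_2·c_3 = 2.5319.
u_3 = c_3 − 1.4552·e_1 − 2.5319·e_2 = (-0.5660, -0.3774, -0.0943).
‖u_3‖ = 0.6868, so e_3 = (-0.8242, -0.5494, -0.1374).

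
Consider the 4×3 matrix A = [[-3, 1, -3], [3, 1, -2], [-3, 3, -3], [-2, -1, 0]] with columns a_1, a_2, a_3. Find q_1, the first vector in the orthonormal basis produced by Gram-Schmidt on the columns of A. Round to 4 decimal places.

a_1 = (-3, 3, -3, -2); ‖a_1‖ = 5.5678, so q_1 = (-0.5388, 0.5388, -0.5388, -0.3592).

q_1 = (-0.5388, 0.5388, -0.5388, -0.3592)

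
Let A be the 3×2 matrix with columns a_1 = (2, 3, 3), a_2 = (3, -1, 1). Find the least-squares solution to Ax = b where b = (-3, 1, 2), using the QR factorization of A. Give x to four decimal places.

e_1 = a_1/‖a_1‖ = (2, 3, 3)/4.6904 = (0.4264, 0.6396, 0.6396).
r_{12} = e_1·a_2 = 1.2792.
u_2 = a_2 − 1.2792·e_1 = (2.4545, -1.8182, 0.1818).
‖u_2‖ = 3.0600, so e_2 = (0.8021, -0.5942, 0.0594).
Qᵀb = (0.6396, -2.8818).
Back-substitute: x_2 = -2.8818/3.0600 = -0.9417.
x_1 = (0.6396 − 1.2792·(-0.9417))/4.6904 = 0.3932.

x = (0.3932, -0.9417)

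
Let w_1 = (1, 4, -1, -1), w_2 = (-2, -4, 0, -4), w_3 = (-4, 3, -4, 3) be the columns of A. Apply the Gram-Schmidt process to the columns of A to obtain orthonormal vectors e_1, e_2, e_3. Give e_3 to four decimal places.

e_1 = w_1/‖w_1‖ = (1, 4, -1, -1)/4.3589 = (0.2294, 0.9177, -0.2294, -0.2294).
r_{12} = e_1·w_2 = -3.2118.
u_2 = w_2 + 3.2118·e_1 = (-1.2632, -1.0526, -0.7368, -4.7368).
‖u_2‖ = 5.0680, so e_2 = (-0.2492, -0.2077, -0.1454, -0.9347).
r_{13} = e_1·w_3 = 2.0647; r_{23} = e_2·w_3 = -1.8486.
u_3 = w_3 − 2.0647·e_1 + 1.8486·e_2 = (-4.9344, 0.7213, -3.7951, 1.7459).
‖u_3‖ = 6.5054, so e_3 = (-0.7585, 0.1109, -0.5834, 0.2684).

e_3 = (-0.7585, 0.1109, -0.5834, 0.2684)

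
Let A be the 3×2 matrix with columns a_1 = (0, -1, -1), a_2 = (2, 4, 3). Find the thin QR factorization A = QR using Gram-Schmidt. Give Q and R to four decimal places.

e_1 = a_1/‖a_1‖ = (0, -1, -1)/1.4142 = (0.0000, -0.7071, -0.7071).
r_{12} = e_1·a_2 = -4.9497.
u_2 = a_2 + 4.9497·e_1 = (2.0000, 0.5000, -0.5000).
‖u_2‖ = 2.1213, so e_2 = (0.9428, 0.2357, -0.2357).

Q = [[0.0000, 0.9428], [-0.7071, 0.2357], [-0.7071, -0.2357]], R = [[1.4142, -4.9497], [0.0000, 2.1213]]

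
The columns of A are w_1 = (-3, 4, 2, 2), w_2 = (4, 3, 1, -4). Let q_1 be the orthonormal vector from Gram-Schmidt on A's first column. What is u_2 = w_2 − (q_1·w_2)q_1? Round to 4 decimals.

u_2 = (3.4545, 3.7273, 1.3636, -3.6364)

q_1 = w_1/‖w_1‖ = (-3, 4, 2, 2)/5.7446 = (-0.5222, 0.6963, 0.3482, 0.3482).
r_{12} = q_1·w_2 = -1.0445.
u_2 = w_2 + 1.0445·q_1 = (3.4545, 3.7273, 1.3636, -3.6364).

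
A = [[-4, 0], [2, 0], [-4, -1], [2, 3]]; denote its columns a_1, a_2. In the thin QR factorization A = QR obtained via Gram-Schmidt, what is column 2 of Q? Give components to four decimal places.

e_2 = (0.3651, -0.1826, 0.0000, 0.9129)

a_1 = (-4, 2, -4, 2); ‖a_1‖ = 6.3246, so e_1 = (-0.6325, 0.3162, -0.6325, 0.3162).
e_1·a_2 = (-0.6325)·0 + 0.3162·0 + (-0.6325)·(-1) + 0.3162·3 = 1.5811.
u_2 = a_2 − 1.5811·e_1 = (1.0000, -0.5000, 0.0000, 2.5000).
‖u_2‖ = 2.7386, so e_2 = (0.3651, -0.1826, 0.0000, 0.9129).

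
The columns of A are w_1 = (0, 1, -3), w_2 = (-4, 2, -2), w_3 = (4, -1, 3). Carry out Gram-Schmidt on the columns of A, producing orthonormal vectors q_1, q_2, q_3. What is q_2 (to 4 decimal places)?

q_2 = (-0.9535, 0.2860, 0.0953)

w_1 = (0, 1, -3); ‖w_1‖ = 3.1623, so q_1 = (0.0000, 0.3162, -0.9487).
q_1·w_2 = 0.0000·(-4) + 0.3162·2 + (-0.9487)·(-2) = 2.5298.
u_2 = w_2 − 2.5298·q_1 = (-4.0000, 1.2000, 0.4000).
‖u_2‖ = 4.1952, so q_2 = (-0.9535, 0.2860, 0.0953).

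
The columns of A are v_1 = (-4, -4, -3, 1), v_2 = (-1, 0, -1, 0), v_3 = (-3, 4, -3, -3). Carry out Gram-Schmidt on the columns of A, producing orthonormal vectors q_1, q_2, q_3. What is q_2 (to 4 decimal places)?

q_2 = (-0.3651, 0.7303, -0.5477, -0.1826)

q_1 = v_1/‖v_1‖ = (-4, -4, -3, 1)/6.4807 = (-0.6172, -0.6172, -0.4629, 0.1543).
r_{12} = q_1·v_2 = 1.0801.
u_2 = v_2 − 1.0801·q_1 = (-0.3333, 0.6667, -0.5000, -0.1667).
‖u_2‖ = 0.9129, so q_2 = (-0.3651, 0.7303, -0.5477, -0.1826).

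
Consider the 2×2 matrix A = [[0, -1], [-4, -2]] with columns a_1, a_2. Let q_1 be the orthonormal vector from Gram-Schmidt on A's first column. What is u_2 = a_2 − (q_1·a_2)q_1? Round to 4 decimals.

a_1 = (0, -4); ‖a_1‖ = 4.0000, so q_1 = (0.0000, -1.0000).
q_1·a_2 = 0.0000·(-1) + (-1.0000)·(-2) = 2.0000.
u_2 = a_2 − 2.0000·q_1 = (-1.0000, 0.0000).

u_2 = (-1.0000, 0.0000)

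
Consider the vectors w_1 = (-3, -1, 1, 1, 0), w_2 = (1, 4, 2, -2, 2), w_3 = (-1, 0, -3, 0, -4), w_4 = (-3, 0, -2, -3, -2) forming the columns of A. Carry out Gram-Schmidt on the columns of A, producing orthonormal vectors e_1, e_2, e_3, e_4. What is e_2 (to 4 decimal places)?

w_1 = (-3, -1, 1, 1, 0); ‖w_1‖ = 3.4641, so e_1 = (-0.8660, -0.2887, 0.2887, 0.2887, 0.0000).
e_1·w_2 = (-0.8660)·1 + (-0.2887)·4 + 0.2887·2 + 0.2887·(-2) + 0.0000·2 = -2.0207.
u_2 = w_2 + 2.0207·e_1 = (-0.7500, 3.4167, 2.5833, -1.4167, 2.0000).
‖u_2‖ = 4.9917, so e_2 = (-0.1503, 0.6845, 0.5175, -0.2838, 0.4007).

e_2 = (-0.1503, 0.6845, 0.5175, -0.2838, 0.4007)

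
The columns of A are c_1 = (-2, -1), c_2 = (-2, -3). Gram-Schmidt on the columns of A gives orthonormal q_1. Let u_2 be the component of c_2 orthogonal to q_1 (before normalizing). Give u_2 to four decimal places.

u_2 = (0.8000, -1.6000)

c_1 = (-2, -1); ‖c_1‖ = 2.2361, so q_1 = (-0.8944, -0.4472).
q_1·c_2 = (-0.8944)·(-2) + (-0.4472)·(-3) = 3.1305.
u_2 = c_2 − 3.1305·q_1 = (0.8000, -1.6000).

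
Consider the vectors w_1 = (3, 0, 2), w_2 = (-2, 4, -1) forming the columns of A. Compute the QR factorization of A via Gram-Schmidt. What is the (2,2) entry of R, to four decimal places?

q_1 = w_1/‖w_1‖ = (3, 0, 2)/3.6056 = (0.8321, 0.0000, 0.5547).
r_{12} = q_1·w_2 = -2.2188.
u_2 = w_2 + 2.2188·q_1 = (-0.1538, 4.0000, 0.2308).
r_{22} = ‖u_2‖ = 4.0096.

r_{22} = 4.0096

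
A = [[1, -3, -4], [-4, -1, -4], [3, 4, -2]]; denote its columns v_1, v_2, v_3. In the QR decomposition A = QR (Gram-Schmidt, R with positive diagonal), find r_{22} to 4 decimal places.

r_{22} = 4.4159

q_1 = v_1/‖v_1‖ = (1, -4, 3)/5.0990 = (0.1961, -0.7845, 0.5883).
r_{12} = q_1·v_2 = 2.5495.
u_2 = v_2 − 2.5495·q_1 = (-3.5000, 1.0000, 2.5000).
r_{22} = ‖u_2‖ = 4.4159.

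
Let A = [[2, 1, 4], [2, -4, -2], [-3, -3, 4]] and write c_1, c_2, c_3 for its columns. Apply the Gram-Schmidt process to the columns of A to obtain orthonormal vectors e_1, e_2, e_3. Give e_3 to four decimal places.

e_3 = (0.8650, -0.1442, 0.4806)

c_1 = (2, 2, -3); ‖c_1‖ = 4.1231, so e_1 = (0.4851, 0.4851, -0.7276).
e_1·c_2 = 0.4851·1 + 0.4851·(-4) + (-0.7276)·(-3) = 0.7276.
u_2 = c_2 − 0.7276·e_1 = (0.6471, -4.3529, -2.4706).
‖u_2‖ = 5.0468, so e_2 = (0.1282, -0.8625, -0.4895).
e_1·c_3 = 0.4851·4 + 0.4851·(-2) + (-0.7276)·4 = -1.9403; e_2·c_3 = 0.1282·4 + (-0.8625)·(-2) + (-0.4895)·4 = 0.2797.
u_3 = c_3 + 1.9403·e_1 − 0.2797·e_2 = (4.9053, -0.8176, 2.7252).
‖u_3‖ = 5.6707, so e_3 = (0.8650, -0.1442, 0.4806).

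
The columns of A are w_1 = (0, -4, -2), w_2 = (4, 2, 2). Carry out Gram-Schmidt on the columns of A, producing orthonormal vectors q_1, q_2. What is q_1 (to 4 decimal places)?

q_1 = (0.0000, -0.8944, -0.4472)

w_1 = (0, -4, -2); ‖w_1‖ = 4.4721, so q_1 = (0.0000, -0.8944, -0.4472).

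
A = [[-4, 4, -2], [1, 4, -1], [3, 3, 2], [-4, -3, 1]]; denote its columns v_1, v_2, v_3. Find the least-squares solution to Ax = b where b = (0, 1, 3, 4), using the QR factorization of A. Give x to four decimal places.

v_1 = (-4, 1, 3, -4); ‖v_1‖ = 6.4807, so q_1 = (-0.6172, 0.1543, 0.4629, -0.6172).
q_1·v_2 = (-0.6172)·4 + 0.1543·4 + 0.4629·3 + (-0.6172)·(-3) = 1.3887.
u_2 = v_2 − 1.3887·q_1 = (4.8571, 3.7857, 2.3571, -2.1429).
‖u_2‖ = 6.9334, so q_2 = (0.7005, 0.5460, 0.3400, -0.3091).
q_1·v_3 = (-0.6172)·(-2) + 0.1543·(-1) + 0.4629·2 + (-0.6172)·1 = 1.3887; q_2·v_3 = 0.7005·(-2) + 0.5460·(-1) + 0.3400·2 + (-0.3091)·1 = -1.5762.
u_3 = v_3 − 1.3887·q_1 + 1.5762·q_2 = (-0.0386, -0.3536, 1.8930, 1.3700).
‖u_3‖ = 2.3637, so q_3 = (-0.0163, -0.1496, 0.8009, 0.5796).
Qᵀb = (-0.9258, 0.3297, 4.5714).
Back-substitute: x_3 = 4.5714/2.3637 = 1.9340.
x_2 = (0.3297 + 1.5762·1.9340)/6.9334 = 0.4872.
x_1 = (-0.9258 − 1.3887·0.4872 − 1.3887·1.9340)/6.4807 = -0.6617.

x = (-0.6617, 0.4872, 1.9340)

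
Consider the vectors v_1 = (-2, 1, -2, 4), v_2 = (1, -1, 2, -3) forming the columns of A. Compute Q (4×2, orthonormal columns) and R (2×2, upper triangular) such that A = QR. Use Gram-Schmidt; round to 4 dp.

v_1 = (-2, 1, -2, 4); ‖v_1‖ = 5.0000, so e_1 = (-0.4000, 0.2000, -0.4000, 0.8000).
e_1·v_2 = (-0.4000)·1 + 0.2000·(-1) + (-0.4000)·2 + 0.8000·(-3) = -3.8000.
u_2 = v_2 + 3.8000·e_1 = (-0.5200, -0.2400, 0.4800, 0.0400).
‖u_2‖ = 0.7483, so e_2 = (-0.6949, -0.3207, 0.6414, 0.0535).

Q = [[-0.4000, -0.6949], [0.2000, -0.3207], [-0.4000, 0.6414], [0.8000, 0.0535]], R = [[5.0000, -3.8000], [0.0000, 0.7483]]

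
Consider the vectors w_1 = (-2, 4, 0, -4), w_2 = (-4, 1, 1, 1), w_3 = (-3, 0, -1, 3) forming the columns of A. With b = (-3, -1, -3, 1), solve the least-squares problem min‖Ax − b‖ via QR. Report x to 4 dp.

x = (0.3472, -0.7329, 1.4392)

q_1 = w_1/‖w_1‖ = (-2, 4, 0, -4)/6.0000 = (-0.3333, 0.6667, 0.0000, -0.6667).
r_{12} = q_1·w_2 = 1.3333.
u_2 = w_2 − 1.3333·q_1 = (-3.5556, 0.1111, 1.0000, 1.8889).
‖u_2‖ = 4.1500, so q_2 = (-0.8568, 0.0268, 0.2410, 0.4552).
r_{13} = q_1·w_3 = -1.0000; r_{23} = q_2·w_3 = 3.6948.
u_3 = w_3 + 1.0000·q_1 − 3.6948·q_2 = (-0.1677, 0.5677, -1.8903, 0.6516).
‖u_3‖ = 2.0853, so q_3 = (-0.0804, 0.2723, -0.9065, 0.3125).
Qᵀb = (-0.3333, 2.2758, 3.0011).
Back-substitute: x_3 = 3.0011/2.0853 = 1.4392.
x_2 = (2.2758 − 3.6948·1.4392)/4.1500 = -0.7329.
x_1 = (-0.3333 − 1.3333·(-0.7329) + 1.0000·1.4392)/6.0000 = 0.3472.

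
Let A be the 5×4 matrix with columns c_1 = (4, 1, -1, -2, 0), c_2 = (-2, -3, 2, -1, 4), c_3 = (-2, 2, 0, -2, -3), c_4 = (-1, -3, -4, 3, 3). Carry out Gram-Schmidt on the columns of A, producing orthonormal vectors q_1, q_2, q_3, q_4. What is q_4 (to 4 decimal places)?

q_4 = (-0.2588, -0.1967, -0.9215, -0.1553, 0.1449)

c_1 = (4, 1, -1, -2, 0); ‖c_1‖ = 4.6904, so q_1 = (0.8528, 0.2132, -0.2132, -0.4264, 0.0000).
q_1·c_2 = 0.8528·(-2) + 0.2132·(-3) + (-0.2132)·2 + (-0.4264)·(-1) + 0.0000·4 = -2.3452.
u_2 = c_2 + 2.3452·q_1 = (0.0000, -2.5000, 1.5000, -2.0000, 4.0000).
‖u_2‖ = 5.3385, so q_2 = (0.0000, -0.4683, 0.2810, -0.3746, 0.7493).
q_1·c_3 = 0.8528·(-2) + 0.2132·2 + (-0.2132)·0 + (-0.4264)·(-2) + 0.0000·(-3) = -0.4264; q_2·c_3 = (0.0000)·(-2) + (-0.4683)·2 + 0.2810·0 + (-0.3746)·(-2) + 0.7493·(-3) = -2.4351.
u_3 = c_3 + 0.4264·q_1 + 2.4351·q_2 = (-1.6364, 0.9506, 0.5933, -3.0941, -1.1754).
‖u_3‖ = 3.8585, so q_3 = (-0.4241, 0.2464, 0.1538, -0.8019, -0.3046).
q_1·c_4 = 0.8528·(-1) + 0.2132·(-3) + (-0.2132)·(-4) + (-0.4264)·3 + 0.0000·3 = -1.9188; q_2·c_4 = (0.0000)·(-1) + (-0.4683)·(-3) + 0.2810·(-4) + (-0.3746)·3 + 0.7493·3 = 1.4049; q_3·c_4 = (-0.4241)·(-1) + 0.2464·(-3) + 0.1538·(-4) + (-0.8019)·3 + (-0.3046)·3 = -4.2496.
u_4 = c_4 + 1.9188·q_1 − 1.4049·q_2 + 4.2496·q_3 = (-1.1658, -0.8861, -4.1504, -0.6995, 0.6528).
‖u_4‖ = 4.5040, so q_4 = (-0.2588, -0.1967, -0.9215, -0.1553, 0.1449).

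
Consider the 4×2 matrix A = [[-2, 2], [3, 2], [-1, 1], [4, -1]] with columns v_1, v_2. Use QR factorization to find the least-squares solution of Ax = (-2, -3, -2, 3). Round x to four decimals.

x = (0.1546, -1.4536)

v_1 = (-2, 3, -1, 4); ‖v_1‖ = 5.4772, so q_1 = (-0.3651, 0.5477, -0.1826, 0.7303).
q_1·v_2 = (-0.3651)·2 + 0.5477·2 + (-0.1826)·1 + 0.7303·(-1) = -0.5477.
u_2 = v_2 + 0.5477·q_1 = (1.8000, 2.3000, 0.9000, -0.6000).
‖u_2‖ = 3.1145, so q_2 = (0.5779, 0.7385, 0.2890, -0.1926).
Qᵀb = (1.6432, -4.5272).
Back-substitute: x_2 = -4.5272/3.1145 = -1.4536.
x_1 = (1.6432 + 0.5477·(-1.4536))/5.4772 = 0.1546.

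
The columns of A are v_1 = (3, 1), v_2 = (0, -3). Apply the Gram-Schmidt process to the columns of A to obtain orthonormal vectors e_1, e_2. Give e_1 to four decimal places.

e_1 = v_1/‖v_1‖ = (3, 1)/3.1623 = (0.9487, 0.3162).

e_1 = (0.9487, 0.3162)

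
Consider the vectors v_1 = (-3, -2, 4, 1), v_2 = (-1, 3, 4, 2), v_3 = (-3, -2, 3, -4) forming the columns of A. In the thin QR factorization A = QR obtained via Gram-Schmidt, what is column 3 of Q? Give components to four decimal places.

v_1 = (-3, -2, 4, 1); ‖v_1‖ = 5.4772, so q_1 = (-0.5477, -0.3651, 0.7303, 0.1826).
q_1·v_2 = (-0.5477)·(-1) + (-0.3651)·3 + 0.7303·4 + 0.1826·2 = 2.7386.
u_2 = v_2 − 2.7386·q_1 = (0.5000, 4.0000, 2.0000, 1.5000).
‖u_2‖ = 4.7434, so q_2 = (0.1054, 0.8433, 0.4216, 0.3162).
q_1·v_3 = (-0.5477)·(-3) + (-0.3651)·(-2) + 0.7303·3 + 0.1826·(-4) = 3.8341; q_2·v_3 = 0.1054·(-3) + 0.8433·(-2) + 0.4216·3 + 0.3162·(-4) = -2.0028.
u_3 = v_3 − 3.8341·q_1 + 2.0028·q_2 = (-0.6889, 1.0889, 1.0444, -4.0667).
‖u_3‖ = 4.3919, so q_3 = (-0.1569, 0.2479, 0.2378, -0.9259).

q_3 = (-0.1569, 0.2479, 0.2378, -0.9259)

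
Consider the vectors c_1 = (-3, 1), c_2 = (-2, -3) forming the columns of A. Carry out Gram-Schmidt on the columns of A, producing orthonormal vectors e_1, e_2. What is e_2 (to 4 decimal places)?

e_2 = (-0.3162, -0.9487)

e_1 = c_1/‖c_1‖ = (-3, 1)/3.1623 = (-0.9487, 0.3162).
r_{12} = e_1·c_2 = 0.9487.
u_2 = c_2 − 0.9487·e_1 = (-1.1000, -3.3000).
‖u_2‖ = 3.4785, so e_2 = (-0.3162, -0.9487).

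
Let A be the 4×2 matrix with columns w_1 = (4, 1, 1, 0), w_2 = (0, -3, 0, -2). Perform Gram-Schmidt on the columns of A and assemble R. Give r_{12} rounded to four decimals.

r_{12} = -0.7071

w_1 = (4, 1, 1, 0); ‖w_1‖ = 4.2426, so q_1 = (0.9428, 0.2357, 0.2357, 0.0000).
r_{12} = q_1·w_2 = -0.7071.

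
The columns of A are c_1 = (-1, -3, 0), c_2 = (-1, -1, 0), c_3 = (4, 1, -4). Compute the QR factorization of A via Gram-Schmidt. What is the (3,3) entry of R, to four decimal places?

r_{33} = 4.0000

c_1 = (-1, -3, 0); ‖c_1‖ = 3.1623, so q_1 = (-0.3162, -0.9487, 0.0000).
q_1·c_2 = (-0.3162)·(-1) + (-0.9487)·(-1) + 0.0000·0 = 1.2649.
u_2 = c_2 − 1.2649·q_1 = (-0.6000, 0.2000, 0.0000).
‖u_2‖ = 0.6325, so q_2 = (-0.9487, 0.3162, 0.0000).
q_1·c_3 = (-0.3162)·4 + (-0.9487)·1 + 0.0000·(-4) = -2.2136; q_2·c_3 = (-0.9487)·4 + 0.3162·1 + 0.0000·(-4) = -3.4785.
u_3 = c_3 + 2.2136·q_1 + 3.4785·q_2 = (0.0000, 0.0000, -4.0000).
r_{33} = ‖u_3‖ = 4.0000.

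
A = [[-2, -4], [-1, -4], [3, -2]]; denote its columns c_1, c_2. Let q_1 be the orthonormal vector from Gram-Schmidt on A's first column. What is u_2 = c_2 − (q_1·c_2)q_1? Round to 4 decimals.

u_2 = (-3.1429, -3.5714, -3.2857)

c_1 = (-2, -1, 3); ‖c_1‖ = 3.7417, so q_1 = (-0.5345, -0.2673, 0.8018).
q_1·c_2 = (-0.5345)·(-4) + (-0.2673)·(-4) + 0.8018·(-2) = 1.6036.
u_2 = c_2 − 1.6036·q_1 = (-3.1429, -3.5714, -3.2857).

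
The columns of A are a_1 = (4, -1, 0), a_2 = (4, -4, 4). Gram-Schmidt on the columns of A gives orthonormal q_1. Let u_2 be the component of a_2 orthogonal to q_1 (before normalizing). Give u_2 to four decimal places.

q_1 = a_1/‖a_1‖ = (4, -1, 0)/4.1231 = (0.9701, -0.2425, 0.0000).
r_{12} = q_1·a_2 = 4.8507.
u_2 = a_2 − 4.8507·q_1 = (-0.7059, -2.8235, 4.0000).

u_2 = (-0.7059, -2.8235, 4.0000)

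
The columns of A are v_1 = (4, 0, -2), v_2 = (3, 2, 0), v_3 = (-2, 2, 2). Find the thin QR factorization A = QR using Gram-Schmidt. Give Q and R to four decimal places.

Q = [[0.8944, 0.2491, -0.3714], [0.0000, 0.8305, 0.5571], [-0.4472, 0.4983, -0.7428]], R = [[4.4721, 2.6833, -2.6833], [0.0000, 2.4083, 2.1592], [0.0000, 0.0000, 0.3714]]

v_1 = (4, 0, -2); ‖v_1‖ = 4.4721, so q_1 = (0.8944, 0.0000, -0.4472).
q_1·v_2 = 0.8944·3 + 0.0000·2 + (-0.4472)·0 = 2.6833.
u_2 = v_2 − 2.6833·q_1 = (0.6000, 2.0000, 1.2000).
‖u_2‖ = 2.4083, so q_2 = (0.2491, 0.8305, 0.4983).
q_1·v_3 = 0.8944·(-2) + 0.0000·2 + (-0.4472)·2 = -2.6833; q_2·v_3 = 0.2491·(-2) + 0.8305·2 + 0.4983·2 = 2.1592.
u_3 = v_3 + 2.6833·q_1 − 2.1592·q_2 = (-0.1379, 0.2069, -0.2759).
‖u_3‖ = 0.3714, so q_3 = (-0.3714, 0.5571, -0.7428).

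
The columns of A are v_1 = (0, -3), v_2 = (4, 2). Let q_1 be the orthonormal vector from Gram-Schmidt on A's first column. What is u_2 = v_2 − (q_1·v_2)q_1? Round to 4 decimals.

v_1 = (0, -3); ‖v_1‖ = 3.0000, so q_1 = (0.0000, -1.0000).
q_1·v_2 = 0.0000·4 + (-1.0000)·2 = -2.0000.
u_2 = v_2 + 2.0000·q_1 = (4.0000, 0.0000).

u_2 = (4.0000, 0.0000)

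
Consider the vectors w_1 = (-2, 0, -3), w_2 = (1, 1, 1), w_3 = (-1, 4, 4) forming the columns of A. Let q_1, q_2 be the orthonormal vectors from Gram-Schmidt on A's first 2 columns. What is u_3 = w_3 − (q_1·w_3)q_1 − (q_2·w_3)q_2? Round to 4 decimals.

u_3 = (-3.2143, 1.0714, 2.1429)

w_1 = (-2, 0, -3); ‖w_1‖ = 3.6056, so q_1 = (-0.5547, 0.0000, -0.8321).
q_1·w_2 = (-0.5547)·1 + 0.0000·1 + (-0.8321)·1 = -1.3868.
u_2 = w_2 + 1.3868·q_1 = (0.2308, 1.0000, -0.1538).
‖u_2‖ = 1.0377, so q_2 = (0.2224, 0.9636, -0.1482).
q_1·w_3 = (-0.5547)·(-1) + 0.0000·4 + (-0.8321)·4 = -2.7735; q_2·w_3 = 0.2224·(-1) + 0.9636·4 + (-0.1482)·4 = 3.0391.
u_3 = w_3 + 2.7735·q_1 − 3.0391·q_2 = (-3.2143, 1.0714, 2.1429).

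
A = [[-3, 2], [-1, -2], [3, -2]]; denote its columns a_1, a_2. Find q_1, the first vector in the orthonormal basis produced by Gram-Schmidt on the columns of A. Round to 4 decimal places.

q_1 = (-0.6882, -0.2294, 0.6882)

q_1 = a_1/‖a_1‖ = (-3, -1, 3)/4.3589 = (-0.6882, -0.2294, 0.6882).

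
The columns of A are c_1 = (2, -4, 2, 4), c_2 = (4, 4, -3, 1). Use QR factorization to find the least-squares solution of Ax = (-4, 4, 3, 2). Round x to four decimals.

x = (-0.3101, -0.2405)

c_1 = (2, -4, 2, 4); ‖c_1‖ = 6.3246, so e_1 = (0.3162, -0.6325, 0.3162, 0.6325).
e_1·c_2 = 0.3162·4 + (-0.6325)·4 + 0.3162·(-3) + 0.6325·1 = -1.5811.
u_2 = c_2 + 1.5811·e_1 = (4.5000, 3.0000, -2.5000, 2.0000).
‖u_2‖ = 6.2849, so e_2 = (0.7160, 0.4773, -0.3978, 0.3182).
Qᵀb = (-1.5811, -1.5116).
Back-substitute: x_2 = -1.5116/6.2849 = -0.2405.
x_1 = (-1.5811 + 1.5811·(-0.2405))/6.3246 = -0.3101.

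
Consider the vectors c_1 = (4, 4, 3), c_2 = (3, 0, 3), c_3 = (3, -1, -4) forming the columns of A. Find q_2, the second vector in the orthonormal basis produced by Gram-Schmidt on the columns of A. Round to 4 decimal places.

c_1 = (4, 4, 3); ‖c_1‖ = 6.4031, so q_1 = (0.6247, 0.6247, 0.4685).
q_1·c_2 = 0.6247·3 + 0.6247·0 + 0.4685·3 = 3.2796.
u_2 = c_2 − 3.2796·q_1 = (0.9512, -2.0488, 1.4634).
‖u_2‖ = 2.6914, so q_2 = (0.3534, -0.7612, 0.5437).

q_2 = (0.3534, -0.7612, 0.5437)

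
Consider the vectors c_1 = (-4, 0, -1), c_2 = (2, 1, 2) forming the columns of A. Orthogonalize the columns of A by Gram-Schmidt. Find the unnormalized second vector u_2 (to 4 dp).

u_2 = (-0.3529, 1.0000, 1.4118)

q_1 = c_1/‖c_1‖ = (-4, 0, -1)/4.1231 = (-0.9701, 0.0000, -0.2425).
r_{12} = q_1·c_2 = -2.4254.
u_2 = c_2 + 2.4254·q_1 = (-0.3529, 1.0000, 1.4118).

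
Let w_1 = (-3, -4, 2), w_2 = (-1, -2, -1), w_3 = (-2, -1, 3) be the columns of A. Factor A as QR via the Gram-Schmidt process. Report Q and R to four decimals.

Q = [[-0.5571, -0.0385, -0.8296], [-0.7428, -0.4236, 0.5185], [0.3714, -0.9050, -0.2074]], R = [[5.3852, 1.6713, 2.9711], [0.0000, 1.7908, -2.2144], [0.0000, 0.0000, 0.5185]]

w_1 = (-3, -4, 2); ‖w_1‖ = 5.3852, so e_1 = (-0.5571, -0.7428, 0.3714).
e_1·w_2 = (-0.5571)·(-1) + (-0.7428)·(-2) + 0.3714·(-1) = 1.6713.
u_2 = w_2 − 1.6713·e_1 = (-0.0690, -0.7586, -1.6207).
‖u_2‖ = 1.7908, so e_2 = (-0.0385, -0.4236, -0.9050).
e_1·w_3 = (-0.5571)·(-2) + (-0.7428)·(-1) + 0.3714·3 = 2.9711; e_2·w_3 = (-0.0385)·(-2) + (-0.4236)·(-1) + (-0.9050)·3 = -2.2144.
u_3 = w_3 − 2.9711·e_1 + 2.2144·e_2 = (-0.4301, 0.2688, -0.1075).
‖u_3‖ = 0.5185, so e_3 = (-0.8296, 0.5185, -0.2074).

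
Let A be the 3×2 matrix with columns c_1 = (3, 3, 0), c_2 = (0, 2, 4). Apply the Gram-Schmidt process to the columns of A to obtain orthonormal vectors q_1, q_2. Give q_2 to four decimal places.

c_1 = (3, 3, 0); ‖c_1‖ = 4.2426, so q_1 = (0.7071, 0.7071, 0.0000).
q_1·c_2 = 0.7071·0 + 0.7071·2 + 0.0000·4 = 1.4142.
u_2 = c_2 − 1.4142·q_1 = (-1.0000, 1.0000, 4.0000).
‖u_2‖ = 4.2426, so q_2 = (-0.2357, 0.2357, 0.9428).

q_2 = (-0.2357, 0.2357, 0.9428)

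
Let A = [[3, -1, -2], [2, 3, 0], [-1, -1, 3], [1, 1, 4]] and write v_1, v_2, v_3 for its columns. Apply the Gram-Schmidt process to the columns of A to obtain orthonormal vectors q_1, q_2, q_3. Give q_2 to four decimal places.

q_1 = v_1/‖v_1‖ = (3, 2, -1, 1)/3.8730 = (0.7746, 0.5164, -0.2582, 0.2582).
r_{12} = q_1·v_2 = 1.2910.
u_2 = v_2 − 1.2910·q_1 = (-2.0000, 2.3333, -0.6667, 0.6667).
‖u_2‖ = 3.2146, so q_2 = (-0.6222, 0.7259, -0.2074, 0.2074).

q_2 = (-0.6222, 0.7259, -0.2074, 0.2074)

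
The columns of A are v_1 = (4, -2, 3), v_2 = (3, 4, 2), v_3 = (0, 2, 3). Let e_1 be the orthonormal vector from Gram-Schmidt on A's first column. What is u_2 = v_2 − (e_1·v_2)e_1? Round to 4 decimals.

u_2 = (1.6207, 4.6897, 0.9655)

v_1 = (4, -2, 3); ‖v_1‖ = 5.3852, so e_1 = (0.7428, -0.3714, 0.5571).
e_1·v_2 = 0.7428·3 + (-0.3714)·4 + 0.5571·2 = 1.8570.
u_2 = v_2 − 1.8570·e_1 = (1.6207, 4.6897, 0.9655).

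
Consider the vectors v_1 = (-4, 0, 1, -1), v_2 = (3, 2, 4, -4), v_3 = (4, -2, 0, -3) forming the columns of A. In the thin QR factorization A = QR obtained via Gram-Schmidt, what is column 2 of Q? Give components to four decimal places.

e_2 = (0.3179, 0.3011, 0.6357, -0.6357)

v_1 = (-4, 0, 1, -1); ‖v_1‖ = 4.2426, so e_1 = (-0.9428, 0.0000, 0.2357, -0.2357).
e_1·v_2 = (-0.9428)·3 + 0.0000·2 + 0.2357·4 + (-0.2357)·(-4) = -0.9428.
u_2 = v_2 + 0.9428·e_1 = (2.1111, 2.0000, 4.2222, -4.2222).
‖u_2‖ = 6.6416, so e_2 = (0.3179, 0.3011, 0.6357, -0.6357).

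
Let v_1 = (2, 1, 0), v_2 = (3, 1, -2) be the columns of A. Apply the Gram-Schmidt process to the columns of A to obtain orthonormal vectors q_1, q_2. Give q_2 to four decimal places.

q_2 = (0.0976, -0.1952, -0.9759)

v_1 = (2, 1, 0); ‖v_1‖ = 2.2361, so q_1 = (0.8944, 0.4472, 0.0000).
q_1·v_2 = 0.8944·3 + 0.4472·1 + 0.0000·(-2) = 3.1305.
u_2 = v_2 − 3.1305·q_1 = (0.2000, -0.4000, -2.0000).
‖u_2‖ = 2.0494, so q_2 = (0.0976, -0.1952, -0.9759).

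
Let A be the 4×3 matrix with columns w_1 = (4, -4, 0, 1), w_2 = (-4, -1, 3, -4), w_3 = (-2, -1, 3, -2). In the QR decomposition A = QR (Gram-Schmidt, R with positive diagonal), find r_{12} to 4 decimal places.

r_{12} = -2.7852

w_1 = (4, -4, 0, 1); ‖w_1‖ = 5.7446, so q_1 = (0.6963, -0.6963, 0.0000, 0.1741).
r_{12} = q_1·w_2 = -2.7852.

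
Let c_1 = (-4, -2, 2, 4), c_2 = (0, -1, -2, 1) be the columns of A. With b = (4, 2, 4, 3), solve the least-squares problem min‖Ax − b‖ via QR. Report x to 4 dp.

x = (0.0593, -1.1864)

q_1 = c_1/‖c_1‖ = (-4, -2, 2, 4)/6.3246 = (-0.6325, -0.3162, 0.3162, 0.6325).
r_{12} = q_1·c_2 = 0.3162.
u_2 = c_2 − 0.3162·q_1 = (0.2000, -0.9000, -2.1000, 0.8000).
‖u_2‖ = 2.4290, so q_2 = (0.0823, -0.3705, -0.8646, 0.3294).
Qᵀb = (0.0000, -2.8819).
Back-substitute: x_2 = -2.8819/2.4290 = -1.1864.
x_1 = (0.0000 − 0.3162·(-1.1864))/6.3246 = 0.0593.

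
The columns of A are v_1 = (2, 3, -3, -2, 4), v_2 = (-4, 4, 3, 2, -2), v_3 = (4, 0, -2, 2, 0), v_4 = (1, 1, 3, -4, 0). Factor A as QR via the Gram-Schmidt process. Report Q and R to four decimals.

v_1 = (2, 3, -3, -2, 4); ‖v_1‖ = 6.4807, so e_1 = (0.3086, 0.4629, -0.4629, -0.3086, 0.6172).
e_1·v_2 = 0.3086·(-4) + 0.4629·4 + (-0.4629)·3 + (-0.3086)·2 + 0.6172·(-2) = -2.6232.
u_2 = v_2 + 2.6232·e_1 = (-3.1905, 5.2143, 1.7857, 1.1905, -0.3810).
‖u_2‖ = 6.4899, so e_2 = (-0.4916, 0.8034, 0.2752, 0.1834, -0.0587).
e_1·v_3 = 0.3086·4 + 0.4629·0 + (-0.4629)·(-2) + (-0.3086)·2 + 0.6172·0 = 1.5430; e_2·v_3 = (-0.4916)·4 + 0.8034·0 + 0.2752·(-2) + 0.1834·2 + (-0.0587)·0 = -2.1499.
u_3 = v_3 − 1.5430·e_1 + 2.1499·e_2 = (2.4669, 1.0130, -0.6942, 2.8705, -1.0786).
‖u_3‖ = 4.1228, so e_3 = (0.5984, 0.2457, -0.1684, 0.6963, -0.2616).
e_1·v_4 = 0.3086·1 + 0.4629·1 + (-0.4629)·3 + (-0.3086)·(-4) + 0.6172·0 = 0.6172; e_2·v_4 = (-0.4916)·1 + 0.8034·1 + 0.2752·3 + 0.1834·(-4) + (-0.0587)·0 = 0.4036; e_3·v_4 = 0.5984·1 + 0.2457·1 + (-0.1684)·3 + 0.6963·(-4) + (-0.2616)·0 = -2.4461.
u_4 = v_4 − 0.6172·e_1 − 0.4036·e_2 + 2.4461·e_3 = (2.4716, 0.9911, 2.7628, -2.1804, -0.9972).
‖u_4‖ = 4.5247, so e_4 = (0.5462, 0.2190, 0.6106, -0.4819, -0.2204).

Q = [[0.3086, -0.4916, 0.5984, 0.5462], [0.4629, 0.8034, 0.2457, 0.2190], [-0.4629, 0.2752, -0.1684, 0.6106], [-0.3086, 0.1834, 0.6963, -0.4819], [0.6172, -0.0587, -0.2616, -0.2204]], R = [[6.4807, -2.6232, 1.5430, 0.6172], [0.0000, 6.4899, -2.1499, 0.4036], [0.0000, 0.0000, 4.1228, -2.4461], [0.0000, 0.0000, 0.0000, 4.5247]]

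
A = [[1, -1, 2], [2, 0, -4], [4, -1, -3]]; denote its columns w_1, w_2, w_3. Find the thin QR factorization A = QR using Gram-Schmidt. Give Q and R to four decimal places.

w_1 = (1, 2, 4); ‖w_1‖ = 4.5826, so e_1 = (0.2182, 0.4364, 0.8729).
e_1·w_2 = 0.2182·(-1) + 0.4364·0 + 0.8729·(-1) = -1.0911.
u_2 = w_2 + 1.0911·e_1 = (-0.7619, 0.4762, -0.0476).
‖u_2‖ = 0.8997, so e_2 = (-0.8468, 0.5293, -0.0529).
e_1·w_3 = 0.2182·2 + 0.4364·(-4) + 0.8729·(-3) = -3.9279; e_2·w_3 = (-0.8468)·2 + 0.5293·(-4) + (-0.0529)·(-3) = -3.6519.
u_3 = w_3 + 3.9279·e_1 + 3.6519·e_2 = (-0.2353, -0.3529, 0.2353).
‖u_3‖ = 0.4851, so e_3 = (-0.4851, -0.7276, 0.4851).

Q = [[0.2182, -0.8468, -0.4851], [0.4364, 0.5293, -0.7276], [0.8729, -0.0529, 0.4851]], R = [[4.5826, -1.0911, -3.9279], [0.0000, 0.8997, -3.6519], [0.0000, 0.0000, 0.4851]]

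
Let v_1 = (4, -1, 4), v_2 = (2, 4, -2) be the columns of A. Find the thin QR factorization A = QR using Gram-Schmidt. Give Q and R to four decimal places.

v_1 = (4, -1, 4); ‖v_1‖ = 5.7446, so q_1 = (0.6963, -0.1741, 0.6963).
q_1·v_2 = 0.6963·2 + (-0.1741)·4 + 0.6963·(-2) = -0.6963.
u_2 = v_2 + 0.6963·q_1 = (2.4848, 3.8788, -1.5152).
‖u_2‖ = 4.8492, so q_2 = (0.5124, 0.7999, -0.3125).

Q = [[0.6963, 0.5124], [-0.1741, 0.7999], [0.6963, -0.3125]], R = [[5.7446, -0.6963], [0.0000, 4.8492]]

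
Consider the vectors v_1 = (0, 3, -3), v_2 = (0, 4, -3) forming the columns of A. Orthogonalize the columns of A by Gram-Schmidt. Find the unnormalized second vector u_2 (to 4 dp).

u_2 = (0.0000, 0.5000, 0.5000)

v_1 = (0, 3, -3); ‖v_1‖ = 4.2426, so e_1 = (0.0000, 0.7071, -0.7071).
e_1·v_2 = 0.0000·0 + 0.7071·4 + (-0.7071)·(-3) = 4.9497.
u_2 = v_2 − 4.9497·e_1 = (0.0000, 0.5000, 0.5000).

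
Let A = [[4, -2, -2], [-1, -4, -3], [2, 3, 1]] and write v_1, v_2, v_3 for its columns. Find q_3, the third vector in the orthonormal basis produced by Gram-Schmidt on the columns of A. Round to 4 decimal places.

q_3 = (0.2033, -0.6505, -0.7318)

v_1 = (4, -1, 2); ‖v_1‖ = 4.5826, so q_1 = (0.8729, -0.2182, 0.4364).
q_1·v_2 = 0.8729·(-2) + (-0.2182)·(-4) + 0.4364·3 = 0.4364.
u_2 = v_2 − 0.4364·q_1 = (-2.3810, -3.9048, 2.8095).
‖u_2‖ = 5.3675, so q_2 = (-0.4436, -0.7275, 0.5234).
q_1·v_3 = 0.8729·(-2) + (-0.2182)·(-3) + 0.4364·1 = -0.6547; q_2·v_3 = (-0.4436)·(-2) + (-0.7275)·(-3) + 0.5234·1 = 3.5931.
u_3 = v_3 + 0.6547·q_1 − 3.5931·q_2 = (0.1653, -0.5289, -0.5950).
‖u_3‖ = 0.8131, so q_3 = (0.2033, -0.6505, -0.7318).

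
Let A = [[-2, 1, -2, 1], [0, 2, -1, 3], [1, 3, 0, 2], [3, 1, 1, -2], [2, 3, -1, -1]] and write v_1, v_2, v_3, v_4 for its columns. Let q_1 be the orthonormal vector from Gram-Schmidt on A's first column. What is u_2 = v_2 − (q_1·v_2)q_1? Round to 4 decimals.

v_1 = (-2, 0, 1, 3, 2); ‖v_1‖ = 4.2426, so q_1 = (-0.4714, 0.0000, 0.2357, 0.7071, 0.4714).
q_1·v_2 = (-0.4714)·1 + 0.0000·2 + 0.2357·3 + 0.7071·1 + 0.4714·3 = 2.3570.
u_2 = v_2 − 2.3570·q_1 = (2.1111, 2.0000, 2.4444, -0.6667, 1.8889).

u_2 = (2.1111, 2.0000, 2.4444, -0.6667, 1.8889)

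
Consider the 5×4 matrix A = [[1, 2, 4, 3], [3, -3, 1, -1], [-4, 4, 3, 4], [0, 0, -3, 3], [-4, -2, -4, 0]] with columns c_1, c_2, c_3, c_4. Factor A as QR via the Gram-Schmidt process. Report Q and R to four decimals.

Q = [[0.1543, 0.4483, 0.3010, 0.4814], [0.4629, -0.3668, 0.5285, 0.4453], [-0.6172, 0.4891, 0.3211, 0.2136], [0.0000, 0.0000, -0.7102, 0.6830], [-0.6172, -0.6521, 0.1505, 0.2407]], R = [[6.4807, -2.3146, 1.6973, -2.4689], [0.0000, 5.2576, 5.5022, 3.6681], [0.0000, 0.0000, 4.2243, -0.4716], [0.0000, 0.0000, 0.0000, 3.9022]]

c_1 = (1, 3, -4, 0, -4); ‖c_1‖ = 6.4807, so q_1 = (0.1543, 0.4629, -0.6172, 0.0000, -0.6172).
q_1·c_2 = 0.1543·2 + 0.4629·(-3) + (-0.6172)·4 + 0.0000·0 + (-0.6172)·(-2) = -2.3146.
u_2 = c_2 + 2.3146·q_1 = (2.3571, -1.9286, 2.5714, 0.0000, -3.4286).
‖u_2‖ = 5.2576, so q_2 = (0.4483, -0.3668, 0.4891, 0.0000, -0.6521).
q_1·c_3 = 0.1543·4 + 0.4629·1 + (-0.6172)·3 + 0.0000·(-3) + (-0.6172)·(-4) = 1.6973; q_2·c_3 = 0.4483·4 + (-0.3668)·1 + 0.4891·3 + 0.0000·(-3) + (-0.6521)·(-4) = 5.5022.
u_3 = c_3 − 1.6973·q_1 − 5.5022·q_2 = (1.2713, 2.2326, 1.3566, -3.0000, 0.6357).
‖u_3‖ = 4.2243, so q_3 = (0.3010, 0.5285, 0.3211, -0.7102, 0.1505).
q_1·c_4 = 0.1543·3 + 0.4629·(-1) + (-0.6172)·4 + 0.0000·3 + (-0.6172)·0 = -2.4689; q_2·c_4 = 0.4483·3 + (-0.3668)·(-1) + 0.4891·4 + 0.0000·3 + (-0.6521)·0 = 3.6681; q_3·c_4 = 0.3010·3 + 0.5285·(-1) + 0.3211·4 + (-0.7102)·3 + 0.1505·0 = -0.4716.
u_4 = c_4 + 2.4689·q_1 − 3.6681·q_2 + 0.4716·q_3 = (1.8784, 1.7376, 0.8336, 2.6651, 0.9392).
‖u_4‖ = 3.9022, so q_4 = (0.4814, 0.4453, 0.2136, 0.6830, 0.2407).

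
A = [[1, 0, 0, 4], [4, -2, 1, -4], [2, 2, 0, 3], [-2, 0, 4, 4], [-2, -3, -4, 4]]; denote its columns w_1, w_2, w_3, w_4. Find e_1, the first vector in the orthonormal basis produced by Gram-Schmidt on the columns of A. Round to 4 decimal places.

e_1 = (0.1857, 0.7428, 0.3714, -0.3714, -0.3714)

w_1 = (1, 4, 2, -2, -2); ‖w_1‖ = 5.3852, so e_1 = (0.1857, 0.7428, 0.3714, -0.3714, -0.3714).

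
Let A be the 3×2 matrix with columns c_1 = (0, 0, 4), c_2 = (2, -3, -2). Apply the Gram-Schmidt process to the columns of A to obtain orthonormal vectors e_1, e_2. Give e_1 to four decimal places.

e_1 = c_1/‖c_1‖ = (0, 0, 4)/4.0000 = (0.0000, 0.0000, 1.0000).

e_1 = (0.0000, 0.0000, 1.0000)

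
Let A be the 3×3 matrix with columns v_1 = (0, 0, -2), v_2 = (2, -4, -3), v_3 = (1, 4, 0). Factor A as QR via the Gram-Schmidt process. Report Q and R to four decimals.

Q = [[0.0000, 0.4472, 0.8944], [0.0000, -0.8944, 0.4472], [-1.0000, 0.0000, 0.0000]], R = [[2.0000, 3.0000, 0.0000], [0.0000, 4.4721, -3.1305], [0.0000, 0.0000, 2.6833]]

v_1 = (0, 0, -2); ‖v_1‖ = 2.0000, so e_1 = (0.0000, 0.0000, -1.0000).
e_1·v_2 = 0.0000·2 + 0.0000·(-4) + (-1.0000)·(-3) = 3.0000.
u_2 = v_2 − 3.0000·e_1 = (2.0000, -4.0000, 0.0000).
‖u_2‖ = 4.4721, so e_2 = (0.4472, -0.8944, 0.0000).
e_1·v_3 = 0.0000·1 + 0.0000·4 + (-1.0000)·0 = 0.0000; e_2·v_3 = 0.4472·1 + (-0.8944)·4 + 0.0000·0 = -3.1305.
u_3 = v_3 + 0.0000·e_1 + 3.1305·e_2 = (2.4000, 1.2000, 0.0000).
‖u_3‖ = 2.6833, so e_3 = (0.8944, 0.4472, 0.0000).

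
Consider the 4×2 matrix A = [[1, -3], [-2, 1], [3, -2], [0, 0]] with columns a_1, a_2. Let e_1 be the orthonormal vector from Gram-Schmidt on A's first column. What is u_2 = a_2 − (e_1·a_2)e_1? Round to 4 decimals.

a_1 = (1, -2, 3, 0); ‖a_1‖ = 3.7417, so e_1 = (0.2673, -0.5345, 0.8018, 0.0000).
e_1·a_2 = 0.2673·(-3) + (-0.5345)·1 + 0.8018·(-2) + 0.0000·0 = -2.9399.
u_2 = a_2 + 2.9399·e_1 = (-2.2143, -0.5714, 0.3571, 0.0000).

u_2 = (-2.2143, -0.5714, 0.3571, 0.0000)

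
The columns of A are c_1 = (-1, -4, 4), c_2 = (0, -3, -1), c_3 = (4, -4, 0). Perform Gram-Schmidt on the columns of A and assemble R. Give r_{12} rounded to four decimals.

r_{12} = 1.3926

c_1 = (-1, -4, 4); ‖c_1‖ = 5.7446, so q_1 = (-0.1741, -0.6963, 0.6963).
r_{12} = q_1·c_2 = 1.3926.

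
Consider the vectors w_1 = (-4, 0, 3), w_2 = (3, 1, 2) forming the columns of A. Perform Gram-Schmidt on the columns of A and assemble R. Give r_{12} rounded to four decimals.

r_{12} = -1.2000

w_1 = (-4, 0, 3); ‖w_1‖ = 5.0000, so q_1 = (-0.8000, 0.0000, 0.6000).
r_{12} = q_1·w_2 = -1.2000.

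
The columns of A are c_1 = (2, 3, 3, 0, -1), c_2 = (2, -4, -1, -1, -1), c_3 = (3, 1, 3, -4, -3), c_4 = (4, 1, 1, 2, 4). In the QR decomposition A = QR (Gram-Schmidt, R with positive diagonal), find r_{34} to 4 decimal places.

r_{34} = -4.0147

c_1 = (2, 3, 3, 0, -1); ‖c_1‖ = 4.7958, so q_1 = (0.4170, 0.6255, 0.6255, 0.0000, -0.2085).
q_1·c_2 = 0.4170·2 + 0.6255·(-4) + 0.6255·(-1) + 0.0000·(-1) + (-0.2085)·(-1) = -2.0851.
u_2 = c_2 + 2.0851·q_1 = (2.8696, -2.6957, 0.3043, -1.0000, -1.4348).
‖u_2‖ = 4.3188, so q_2 = (0.6644, -0.6242, 0.0705, -0.2315, -0.3322).
q_1·c_3 = 0.4170·3 + 0.6255·1 + 0.6255·3 + 0.0000·(-4) + (-0.2085)·(-3) = 4.3788; q_2·c_3 = 0.6644·3 + (-0.6242)·1 + 0.0705·3 + (-0.2315)·(-4) + (-0.3322)·(-3) = 3.5034.
u_3 = c_3 − 4.3788·q_1 − 3.5034·q_2 = (-1.1538, 0.4476, 0.0140, -3.1888, -0.9231).
‖u_3‖ = 3.5429, so q_3 = (-0.3257, 0.1263, 0.0039, -0.9000, -0.2605).
r_{34} = q_3·c_4 = -4.0147.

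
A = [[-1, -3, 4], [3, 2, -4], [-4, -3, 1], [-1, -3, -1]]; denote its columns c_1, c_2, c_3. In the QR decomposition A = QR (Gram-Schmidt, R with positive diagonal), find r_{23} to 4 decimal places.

c_1 = (-1, 3, -4, -1); ‖c_1‖ = 5.1962, so e_1 = (-0.1925, 0.5774, -0.7698, -0.1925).
e_1·c_2 = (-0.1925)·(-3) + 0.5774·2 + (-0.7698)·(-3) + (-0.1925)·(-3) = 4.6188.
u_2 = c_2 − 4.6188·e_1 = (-2.1111, -0.6667, 0.5556, -2.1111).
‖u_2‖ = 3.1091, so e_2 = (-0.6790, -0.2144, 0.1787, -0.6790).
r_{23} = e_2·c_3 = -1.0006.

r_{23} = -1.0006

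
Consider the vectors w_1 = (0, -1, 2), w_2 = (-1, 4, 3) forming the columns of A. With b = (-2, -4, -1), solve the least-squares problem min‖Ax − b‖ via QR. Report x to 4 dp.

x = (0.6825, -0.7063)

w_1 = (0, -1, 2); ‖w_1‖ = 2.2361, so e_1 = (0.0000, -0.4472, 0.8944).
e_1·w_2 = 0.0000·(-1) + (-0.4472)·4 + 0.8944·3 = 0.8944.
u_2 = w_2 − 0.8944·e_1 = (-1.0000, 4.4000, 2.2000).
‖u_2‖ = 5.0200, so e_2 = (-0.1992, 0.8765, 0.4383).
Qᵀb = (0.8944, -3.5458).
Back-substitute: x_2 = -3.5458/5.0200 = -0.7063.
x_1 = (0.8944 − 0.8944·(-0.7063))/2.2361 = 0.6825.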